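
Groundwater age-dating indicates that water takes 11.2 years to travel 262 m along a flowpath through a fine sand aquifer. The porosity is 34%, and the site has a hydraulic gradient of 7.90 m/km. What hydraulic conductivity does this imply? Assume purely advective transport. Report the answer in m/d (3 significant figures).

2.76 m/d

t = 11.2 years = 4088 d
v = L / t = 262 / 4088 = 0.06409 m/d
K = v · n / i = 0.06409 × 0.34 / 0.0079 = 2.76 m/d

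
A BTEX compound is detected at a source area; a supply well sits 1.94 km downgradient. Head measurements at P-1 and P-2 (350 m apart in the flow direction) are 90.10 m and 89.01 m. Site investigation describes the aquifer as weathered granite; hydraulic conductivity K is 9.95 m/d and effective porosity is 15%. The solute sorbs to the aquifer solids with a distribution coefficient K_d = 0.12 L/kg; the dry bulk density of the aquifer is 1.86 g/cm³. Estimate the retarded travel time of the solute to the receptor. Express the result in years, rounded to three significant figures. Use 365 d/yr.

64.0 years

Hydraulic gradient i = (90.10 − 89.01) / 350 = 1.09 / 350 = 0.003114
Darcy flux q = K·i = 9.95 × 0.003114 = 0.03099 m/d
Average linear velocity = 0.03099 / 0.15 = 0.2066 m/d
Retardation R = 1 + ρ_b·K_d/n = 1 + 1.86×0.12/0.15 = 2.488
Contaminant velocity v_c = v/R = 0.2066/2.488 = 0.08303 m/d
L = 1.94 km = 1940 m
t = L/v_c = 1940/0.08303 = 23360 d
   = 23360/365 = 64.0 yr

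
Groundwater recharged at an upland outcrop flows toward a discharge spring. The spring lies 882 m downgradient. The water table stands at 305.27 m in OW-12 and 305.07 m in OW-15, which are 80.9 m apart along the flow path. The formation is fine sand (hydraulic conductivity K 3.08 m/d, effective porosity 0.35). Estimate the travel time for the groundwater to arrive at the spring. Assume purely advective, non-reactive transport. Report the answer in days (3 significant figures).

Hydraulic gradient i = (305.27 − 305.07) / 80.9 = 0.20 / 80.9 = 0.002472
q = Ki = 3.08 × 0.002472 = 0.007614 m/d
Average linear velocity = 0.007614 / 0.35 = 0.02176 m/d
t = L / v = 882 / 0.02176 = 40540 d

40500 days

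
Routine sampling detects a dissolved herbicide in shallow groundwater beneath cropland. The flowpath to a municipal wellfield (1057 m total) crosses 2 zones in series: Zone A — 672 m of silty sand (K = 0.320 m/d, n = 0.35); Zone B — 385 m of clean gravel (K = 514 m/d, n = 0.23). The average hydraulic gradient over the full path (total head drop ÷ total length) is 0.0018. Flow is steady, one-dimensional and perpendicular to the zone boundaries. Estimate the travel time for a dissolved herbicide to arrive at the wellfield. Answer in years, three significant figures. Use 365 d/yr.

Continuity: the same q passes through each zone, so ΔH = q·Σ(L_j/K_j) — the zones act as resistances in series.
Σ(L/K) = 672/0.320 + 385/514 = 2100 + 0.7490 = 2101 d
K_eq = L_total / Σ(L/K) = 1057 / 2101 = 0.5032 m/d
q = K_eq · i = 0.5032 × 0.0018 = 9.057e-4 m/d (same in every zone)
Zone A: v = q/n = 9.057e-4/0.35 = 0.002588 m/d → t_A = 672/0.002588 = 259700 d
Zone B: v = q/n = 9.057e-4/0.23 = 0.003938 m/d → t_B = 385/0.003938 = 97770 d
Total t = 259700 + 97770 = 357500 d
   = 357500 / 365 = 979 yr

979 years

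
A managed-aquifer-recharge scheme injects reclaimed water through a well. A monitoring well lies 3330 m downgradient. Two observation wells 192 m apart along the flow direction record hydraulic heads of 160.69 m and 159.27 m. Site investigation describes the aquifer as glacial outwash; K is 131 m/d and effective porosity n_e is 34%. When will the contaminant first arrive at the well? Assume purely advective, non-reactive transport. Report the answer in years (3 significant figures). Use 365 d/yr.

3.20 years

Hydraulic gradient i = (160.69 − 159.27) / 192 = 1.42 / 192 = 0.007396
Darcy flux q = K·i = 131 × 0.007396 = 0.9689 m/d
Average linear velocity = 0.9689 / 0.34 = 2.850 m/d
t = L / v = 3330 / 2.850 = 1169 d
   = 1169 / 365 = 3.20 yr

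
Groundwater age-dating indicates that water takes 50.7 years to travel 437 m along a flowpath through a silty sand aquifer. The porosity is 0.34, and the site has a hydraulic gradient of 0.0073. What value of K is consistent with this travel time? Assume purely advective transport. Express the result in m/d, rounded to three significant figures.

t = 50.7 years = 18510 d
v = L / t = 437 / 18510 = 0.02361 m/d
K = v · n / i = 0.02361 × 0.34 / 0.0073 = 1.10 m/d

1.10 m/d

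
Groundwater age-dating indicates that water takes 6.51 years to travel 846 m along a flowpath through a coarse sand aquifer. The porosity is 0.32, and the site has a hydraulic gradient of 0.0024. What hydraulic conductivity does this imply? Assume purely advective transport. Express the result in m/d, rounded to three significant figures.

47.5 m/d

t = 6.51 years = 2376 d
v = L / t = 846 / 2376 = 0.3560 m/d
K = v · n / i = 0.3560 × 0.32 / 0.0024 = 47.5 m/d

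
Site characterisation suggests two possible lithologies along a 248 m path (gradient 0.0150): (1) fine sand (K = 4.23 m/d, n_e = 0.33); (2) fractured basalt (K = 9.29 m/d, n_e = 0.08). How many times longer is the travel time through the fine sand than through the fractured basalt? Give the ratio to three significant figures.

9.06

Unit 1 (fine sand): v = 4.23×0.015/0.33 = 0.1923 m/d, t = 248/0.1923 = 1290 d
Unit 2 (fractured basalt): v = 9.29×0.015/0.08 = 1.742 m/d, t = 248/1.742 = 142.4 d
t(fine sand) / t(fractured basalt) = 1290/142.4 = 9.06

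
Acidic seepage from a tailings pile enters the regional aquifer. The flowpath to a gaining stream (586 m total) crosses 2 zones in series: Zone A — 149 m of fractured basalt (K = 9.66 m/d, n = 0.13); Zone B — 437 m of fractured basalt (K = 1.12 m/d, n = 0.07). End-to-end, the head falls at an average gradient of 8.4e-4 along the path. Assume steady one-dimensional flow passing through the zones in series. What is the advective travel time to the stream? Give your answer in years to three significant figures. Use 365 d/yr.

113 years

For zones in series the flux q is common to all zones; the equivalent conductivity is the harmonic (thickness-weighted) mean, K_eq = L_total / Σ(L_j/K_j).
Σ(L/K) = 149/9.66 + 437/1.12 = 15.42 + 390.2 = 405.6 d
K_eq = L_total / Σ(L/K) = 586 / 405.6 = 1.445 m/d
q = K_eq · i = 1.445 × 8.4e-4 = 0.001214 m/d (same in every zone)
Zone A: v = q/n = 0.001214/0.13 = 0.009335 m/d → t_A = 149/0.009335 = 15960 d
Zone B: v = q/n = 0.001214/0.07 = 0.01734 m/d → t_B = 437/0.01734 = 25210 d
Total t = 15960 + 25210 = 41170 d
   = 41170 / 365 = 113 yr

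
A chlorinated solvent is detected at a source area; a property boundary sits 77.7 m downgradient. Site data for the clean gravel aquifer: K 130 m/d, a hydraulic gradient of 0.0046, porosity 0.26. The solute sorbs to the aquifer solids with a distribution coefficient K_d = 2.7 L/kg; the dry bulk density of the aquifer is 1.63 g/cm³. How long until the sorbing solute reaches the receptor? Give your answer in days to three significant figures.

q = Ki = 130 × 0.0046 = 0.5980 m/d
Average linear velocity = 0.5980 / 0.26 = 2.300 m/d
Retardation R = 1 + ρ_b·K_d/n = 1 + 1.63×2.7/0.26 = 17.93
Contaminant velocity v_c = v/R = 2.300/17.93 = 0.1283 m/d
t = L/v_c = 77.7/0.1283 = 605.6 d

606 days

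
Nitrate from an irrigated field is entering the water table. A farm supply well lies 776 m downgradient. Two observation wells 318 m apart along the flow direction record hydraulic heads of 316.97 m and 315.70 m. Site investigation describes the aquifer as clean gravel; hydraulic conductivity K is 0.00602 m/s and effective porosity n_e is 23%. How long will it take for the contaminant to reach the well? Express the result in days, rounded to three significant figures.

85.9 days

Hydraulic gradient i = (316.97 − 315.70) / 318 = 1.27 / 318 = 0.003994
K = 0.00602 m/s × 86400 s/d = 520.1 m/d
Darcy flux q = K·i = 520.1 × 0.003994 = 2.077 m/d
Average linear velocity = 2.077 / 0.23 = 9.031 m/d
t = L / v = 776 / 9.031 = 85.92 d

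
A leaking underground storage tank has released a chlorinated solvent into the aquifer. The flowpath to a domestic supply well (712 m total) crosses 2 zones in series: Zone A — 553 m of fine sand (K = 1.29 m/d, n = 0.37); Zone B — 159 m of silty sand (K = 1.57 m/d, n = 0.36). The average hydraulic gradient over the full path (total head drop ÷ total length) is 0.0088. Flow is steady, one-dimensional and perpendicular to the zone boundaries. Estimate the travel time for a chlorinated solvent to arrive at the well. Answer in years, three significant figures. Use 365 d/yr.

60.7 years

Steady 1-D flow in series ⇒ the Darcy flux q is identical in every zone and the zone head losses add (resistances L/K in series).
Σ(L/K) = 553/1.29 + 159/1.57 = 428.7 + 101.3 = 530.0 d
K_eq = L_total / Σ(L/K) = 712 / 530.0 = 1.344 m/d
q = K_eq · i = 1.344 × 0.0088 = 0.01182 m/d (same in every zone)
Zone A: v = q/n = 0.01182/0.37 = 0.03195 m/d → t_A = 553/0.03195 = 17310 d
Zone B: v = q/n = 0.01182/0.36 = 0.03284 m/d → t_B = 159/0.03284 = 4841 d
Total t = 17310 + 4841 = 22150 d
   = 22150 / 365 = 60.7 yr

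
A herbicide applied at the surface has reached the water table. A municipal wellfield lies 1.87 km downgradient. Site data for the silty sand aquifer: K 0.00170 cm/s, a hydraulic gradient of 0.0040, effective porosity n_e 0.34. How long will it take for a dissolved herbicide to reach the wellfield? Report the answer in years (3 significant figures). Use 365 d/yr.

296 years

K = 0.00170 cm/s × 864 = 1.469 m/d
Darcy flux q = K·i = 1.469 × 0.0040 = 0.005875 m/d
Seepage velocity v = q / n = 0.005875 / 0.34 = 0.01728 m/d
L = 1.87 km = 1870 m
t = L / v = 1870 / 0.01728 = 108200 d
   = 108200 / 365 = 296 yr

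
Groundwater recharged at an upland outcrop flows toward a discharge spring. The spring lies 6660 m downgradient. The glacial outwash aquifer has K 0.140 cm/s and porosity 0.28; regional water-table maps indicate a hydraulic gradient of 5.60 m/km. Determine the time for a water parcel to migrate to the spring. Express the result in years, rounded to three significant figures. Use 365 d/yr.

7.54 years

K = 0.140 cm/s × 864 = 121.0 m/d
q = Ki = 121.0 × 0.0056 = 0.6774 m/d
v = Ki/n = 121.0·0.0056/0.28 = 2.419 m/d
t = L / v = 6660 / 2.419 = 2753 d
   = 2753 / 365 = 7.54 yr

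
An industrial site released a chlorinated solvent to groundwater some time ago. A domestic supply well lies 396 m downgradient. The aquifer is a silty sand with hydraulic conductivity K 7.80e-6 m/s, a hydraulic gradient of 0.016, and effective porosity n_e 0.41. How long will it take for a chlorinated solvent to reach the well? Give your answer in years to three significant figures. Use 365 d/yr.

K = 7.80e-6 m/s × 86400 s/d = 0.6739 m/d
q = Ki = 0.6739 × 0.016 = 0.01078 m/d
Average linear velocity = 0.01078 / 0.41 = 0.02630 m/d
t = L / v = 396 / 0.02630 = 15060 d
   = 15060 / 365 = 41.3 yr

41.3 years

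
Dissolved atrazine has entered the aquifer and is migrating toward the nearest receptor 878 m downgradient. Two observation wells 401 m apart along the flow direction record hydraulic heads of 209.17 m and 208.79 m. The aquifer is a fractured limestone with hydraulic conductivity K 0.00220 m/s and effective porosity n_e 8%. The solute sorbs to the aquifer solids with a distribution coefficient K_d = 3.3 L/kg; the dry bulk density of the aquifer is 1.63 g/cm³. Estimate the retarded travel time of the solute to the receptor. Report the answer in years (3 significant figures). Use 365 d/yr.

72.9 years

Hydraulic gradient i = (209.17 − 208.79) / 401 = 0.38 / 401 = 9.476e-4
K = 0.00220 m/s × 86400 s/d = 190.1 m/d
Darcy flux q = K·i = 190.1 × 9.476e-4 = 0.1801 m/d
Seepage velocity v = q / n = 0.1801 / 0.08 = 2.252 m/d
Retardation R = 1 + ρ_b·K_d/n = 1 + 1.63×3.3/0.08 = 68.24
Contaminant velocity v_c = v/R = 2.252/68.24 = 0.03300 m/d
t = L/v_c = 878/0.03300 = 26610 d
   = 26610/365 = 72.9 yr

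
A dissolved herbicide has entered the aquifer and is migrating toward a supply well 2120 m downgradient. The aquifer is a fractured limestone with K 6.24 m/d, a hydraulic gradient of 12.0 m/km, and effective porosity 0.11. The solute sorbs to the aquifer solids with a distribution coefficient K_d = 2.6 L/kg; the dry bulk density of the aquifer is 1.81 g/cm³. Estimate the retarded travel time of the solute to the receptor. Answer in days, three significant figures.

Specific discharge q = 6.24 × 0.012 = 0.07488 m/d
v_s = q/n_e = 0.07488/0.11 = 0.6807 m/d
Retardation R = 1 + ρ_b·K_d/n = 1 + 1.81×2.6/0.11 = 43.78
Contaminant velocity v_c = v/R = 0.6807/43.78 = 0.01555 m/d
t = L/v_c = 2120/0.01555 = 136400 d

136000 days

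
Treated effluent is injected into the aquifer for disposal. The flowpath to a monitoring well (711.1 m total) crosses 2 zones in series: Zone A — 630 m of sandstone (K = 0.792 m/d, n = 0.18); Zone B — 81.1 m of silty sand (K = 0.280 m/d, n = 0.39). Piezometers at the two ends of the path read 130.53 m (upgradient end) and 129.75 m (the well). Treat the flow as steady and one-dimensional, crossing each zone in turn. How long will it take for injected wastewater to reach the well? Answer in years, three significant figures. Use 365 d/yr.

Total head drop ΔH = 130.53 − 129.75 = 0.78 m
Continuity: the same q passes through each zone, so ΔH = q·Σ(L_j/K_j) — the zones act as resistances in series.
Σ(L/K) = 630/0.792 + 81.1/0.280 = 795.5 + 289.6 = 1085 d
q = ΔH / Σ(L/K) = 0.78 / 1085 = 7.188e-4 m/d (same in every zone)
Zone A: v = q/n = 7.188e-4/0.18 = 0.003993 m/d → t_A = 630/0.003993 = 157800 d
Zone B: v = q/n = 7.188e-4/0.39 = 0.001843 m/d → t_B = 81.1/0.001843 = 44000 d
Total t = 157800 + 44000 = 201800 d
   = 201800 / 365 = 553 yr

553 years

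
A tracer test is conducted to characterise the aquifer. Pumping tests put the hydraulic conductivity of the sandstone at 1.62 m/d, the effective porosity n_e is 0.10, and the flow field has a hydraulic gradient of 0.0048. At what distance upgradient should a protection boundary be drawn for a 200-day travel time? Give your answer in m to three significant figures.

q = Ki = 1.62 × 0.0048 = 0.007776 m/d
Average linear velocity = 0.007776 / 0.10 = 0.07776 m/d
L = v × T = 0.07776 × 200 = 15.55 m

15.6 m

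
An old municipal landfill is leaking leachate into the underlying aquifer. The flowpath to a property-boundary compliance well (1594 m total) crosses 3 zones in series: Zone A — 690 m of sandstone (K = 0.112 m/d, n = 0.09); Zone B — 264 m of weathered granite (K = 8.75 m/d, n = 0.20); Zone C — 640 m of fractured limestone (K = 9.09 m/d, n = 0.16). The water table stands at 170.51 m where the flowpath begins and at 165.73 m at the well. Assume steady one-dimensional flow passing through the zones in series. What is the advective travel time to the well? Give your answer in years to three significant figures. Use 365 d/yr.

Total head drop ΔH = 170.51 − 165.73 = 4.78 m
Steady 1-D flow in series ⇒ the Darcy flux q is identical in every zone and the zone head losses add (resistances L/K in series).
Σ(L/K) = 690/0.112 + 264/8.75 + 640/9.09 = 6161 + 30.17 + 70.41 = 6261 d
q = ΔH / Σ(L/K) = 4.78 / 6261 = 7.634e-4 m/d (same in every zone)
Zone A: v = q/n = 7.634e-4/0.09 = 0.008482 m/d → t_A = 690/0.008482 = 81340 d
Zone B: v = q/n = 7.634e-4/0.20 = 0.003817 m/d → t_B = 264/0.003817 = 69160 d
Zone C: v = q/n = 7.634e-4/0.16 = 0.004771 m/d → t_C = 640/0.004771 = 134100 d
Total t = 81340 + 69160 + 134100 = 284600 d
   = 284600 / 365 = 780 yr

780 years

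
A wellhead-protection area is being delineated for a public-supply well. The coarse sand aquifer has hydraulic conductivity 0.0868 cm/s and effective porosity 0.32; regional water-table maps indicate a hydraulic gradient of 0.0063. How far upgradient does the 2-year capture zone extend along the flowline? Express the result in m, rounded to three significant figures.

1080 m

K = 0.0868 cm/s × 864 = 75.00 m/d
Specific discharge q = 75.00 × 0.0063 = 0.4725 m/d
v = Ki/n = 75.00·0.0063/0.32 = 1.476 m/d
T = 2 yr × 365 = 730 d
L = v × T = 1.476 × 730 = 1078 m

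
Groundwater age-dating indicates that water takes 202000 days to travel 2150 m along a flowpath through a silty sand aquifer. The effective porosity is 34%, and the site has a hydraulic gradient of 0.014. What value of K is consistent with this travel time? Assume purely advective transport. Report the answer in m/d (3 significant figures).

0.258 m/d

v = L / t = 2150 / 202000 = 0.01064 m/d
K = v · n / i = 0.01064 × 0.34 / 0.014 = 0.258 m/d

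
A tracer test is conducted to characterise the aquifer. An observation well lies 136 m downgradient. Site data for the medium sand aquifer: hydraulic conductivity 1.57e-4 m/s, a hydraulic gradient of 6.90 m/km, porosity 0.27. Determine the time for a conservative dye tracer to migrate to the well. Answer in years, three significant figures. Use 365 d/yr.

K = 1.57e-4 m/s × 86400 s/d = 13.56 m/d
Darcy flux q = K·i = 13.56 × 0.0069 = 0.09360 m/d
v = Ki/n = 13.56·0.0069/0.27 = 0.3467 m/d
t = L / v = 136 / 0.3467 = 392.3 d
   = 392.3 / 365 = 1.07 yr

1.07 years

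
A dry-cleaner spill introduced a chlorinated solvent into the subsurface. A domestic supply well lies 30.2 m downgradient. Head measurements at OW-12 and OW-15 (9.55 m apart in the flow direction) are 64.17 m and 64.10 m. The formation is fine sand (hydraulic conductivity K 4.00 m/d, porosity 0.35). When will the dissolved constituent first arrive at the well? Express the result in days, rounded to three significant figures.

361 days

Hydraulic gradient i = (64.17 − 64.10) / 9.55 = 0.07 / 9.55 = 0.007330
q = Ki = 4.00 × 0.007330 = 0.02932 m/d
v_s = q/n_e = 0.02932/0.35 = 0.08377 m/d
t = L / v = 30.2 / 0.08377 = 360.5 d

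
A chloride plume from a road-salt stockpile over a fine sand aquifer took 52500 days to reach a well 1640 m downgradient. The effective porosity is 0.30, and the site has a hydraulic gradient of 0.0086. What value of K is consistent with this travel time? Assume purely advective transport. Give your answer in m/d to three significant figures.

v = L / t = 1640 / 52500 = 0.03124 m/d
K = v · n / i = 0.03124 × 0.30 / 0.0086 = 1.09 m/d

1.09 m/d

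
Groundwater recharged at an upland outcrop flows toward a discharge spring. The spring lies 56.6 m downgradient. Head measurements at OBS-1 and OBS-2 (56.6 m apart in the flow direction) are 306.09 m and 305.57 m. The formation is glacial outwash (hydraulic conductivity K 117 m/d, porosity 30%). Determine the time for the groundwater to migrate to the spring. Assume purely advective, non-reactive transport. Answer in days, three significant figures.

Hydraulic gradient i = (306.09 − 305.57) / 56.6 = 0.52 / 56.6 = 0.009187
Darcy flux q = K·i = 117 × 0.009187 = 1.075 m/d
v = Ki/n = 117·0.009187/0.30 = 3.583 m/d
t = L / v = 56.6 / 3.583 = 15.80 d

15.8 days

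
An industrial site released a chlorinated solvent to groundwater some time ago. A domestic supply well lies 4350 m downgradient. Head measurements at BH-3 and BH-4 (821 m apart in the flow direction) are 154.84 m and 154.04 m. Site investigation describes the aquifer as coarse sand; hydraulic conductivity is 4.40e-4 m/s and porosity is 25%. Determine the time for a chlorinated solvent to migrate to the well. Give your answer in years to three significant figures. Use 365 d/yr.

Hydraulic gradient i = (154.84 − 154.04) / 821 = 0.80 / 821 = 9.744e-4
K = 4.40e-4 m/s × 86400 s/d = 38.02 m/d
Darcy flux q = K·i = 38.02 × 9.744e-4 = 0.03704 m/d
Seepage velocity v = q / n = 0.03704 / 0.25 = 0.1482 m/d
t = L / v = 4350 / 0.1482 = 29360 d
   = 29360 / 365 = 80.4 yr

80.4 years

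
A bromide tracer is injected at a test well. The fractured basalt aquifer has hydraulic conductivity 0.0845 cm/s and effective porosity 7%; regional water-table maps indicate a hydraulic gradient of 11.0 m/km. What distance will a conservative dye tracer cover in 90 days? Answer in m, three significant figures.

1030 m

K = 0.0845 cm/s × 864 = 73.01 m/d
Specific discharge q = 73.01 × 0.011 = 0.8031 m/d
v = Ki/n = 73.01·0.011/0.07 = 11.47 m/d
L = v × T = 11.47 × 90 = 1033 m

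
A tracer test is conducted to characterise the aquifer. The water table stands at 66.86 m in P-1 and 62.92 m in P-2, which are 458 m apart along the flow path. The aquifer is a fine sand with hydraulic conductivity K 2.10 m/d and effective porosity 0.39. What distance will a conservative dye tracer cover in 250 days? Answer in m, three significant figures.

Hydraulic gradient i = (66.86 − 62.92) / 458 = 3.94 / 458 = 0.008603
q = Ki = 2.10 × 0.008603 = 0.01807 m/d
v_s = q/n_e = 0.01807/0.39 = 0.04632 m/d
L = v × T = 0.04632 × 250 = 11.58 m

11.6 m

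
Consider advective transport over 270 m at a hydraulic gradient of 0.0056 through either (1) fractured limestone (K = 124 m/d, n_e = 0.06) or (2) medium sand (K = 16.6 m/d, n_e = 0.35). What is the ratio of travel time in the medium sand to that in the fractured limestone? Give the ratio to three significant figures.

43.6

Unit 1 (fractured limestone): v = 124×0.0056/0.06 = 11.57 m/d, t = 270/11.57 = 23.33 d
Unit 2 (medium sand): v = 16.6×0.0056/0.35 = 0.2656 m/d, t = 270/0.2656 = 1017 d
t(medium sand) / t(fractured limestone) = 1017/23.33 = 43.6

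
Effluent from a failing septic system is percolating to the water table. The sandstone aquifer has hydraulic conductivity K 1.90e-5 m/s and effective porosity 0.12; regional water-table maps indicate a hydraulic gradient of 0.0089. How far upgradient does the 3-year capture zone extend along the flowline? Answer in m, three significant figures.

133 m

K = 1.90e-5 m/s × 86400 s/d = 1.642 m/d
Specific discharge q = 1.642 × 0.0089 = 0.01461 m/d
v = Ki/n = 1.642·0.0089/0.12 = 0.1218 m/d
T = 3 yr × 365 = 1095 d
L = v × T = 0.1218 × 1095 = 133.3 m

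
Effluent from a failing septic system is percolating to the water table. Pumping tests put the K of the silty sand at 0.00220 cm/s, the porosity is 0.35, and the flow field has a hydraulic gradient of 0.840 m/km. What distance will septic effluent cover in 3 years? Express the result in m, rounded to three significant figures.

K = 0.00220 cm/s × 864 = 1.901 m/d
Specific discharge q = 1.901 × 8.4e-4 = 0.001597 m/d
Seepage velocity v = q / n = 0.001597 / 0.35 = 0.004562 m/d
T = 3 yr × 365 = 1095 d
L = v × T = 0.004562 × 1095 = 4.995 m

5.00 m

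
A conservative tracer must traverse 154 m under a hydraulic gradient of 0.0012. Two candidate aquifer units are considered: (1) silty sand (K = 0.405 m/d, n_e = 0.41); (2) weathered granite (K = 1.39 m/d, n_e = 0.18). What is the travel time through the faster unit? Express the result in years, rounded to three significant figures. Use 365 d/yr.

45.5 years

Unit 1 (silty sand): v = 0.405×0.0012/0.41 = 0.001185 m/d, t = 154/0.001185 = 129900 d
Unit 2 (weathered granite): v = 1.39×0.0012/0.18 = 0.009267 m/d, t = 154/0.009267 = 16620 d
Faster: 16620 d / 365 = 45.5 yr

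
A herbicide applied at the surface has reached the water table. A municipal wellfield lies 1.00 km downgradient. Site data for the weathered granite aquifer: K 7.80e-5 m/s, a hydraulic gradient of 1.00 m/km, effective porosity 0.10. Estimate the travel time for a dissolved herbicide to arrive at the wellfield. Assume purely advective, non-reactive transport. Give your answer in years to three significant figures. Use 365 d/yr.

K = 7.80e-5 m/s × 86400 s/d = 6.739 m/d
Specific discharge q = 6.739 × 0.0010 = 0.006739 m/d
Average linear velocity = 0.006739 / 0.10 = 0.06739 m/d
L = 1.00 km = 1000 m
t = L / v = 1000 / 0.06739 = 14840 d
   = 14840 / 365 = 40.7 yr

40.7 years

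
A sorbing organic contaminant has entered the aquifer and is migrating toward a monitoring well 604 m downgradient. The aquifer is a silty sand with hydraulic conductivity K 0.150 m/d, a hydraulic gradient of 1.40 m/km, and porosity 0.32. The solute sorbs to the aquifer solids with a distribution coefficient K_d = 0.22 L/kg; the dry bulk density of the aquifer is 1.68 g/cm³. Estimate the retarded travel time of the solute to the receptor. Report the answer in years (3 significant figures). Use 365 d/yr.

q = Ki = 0.150 × 0.0014 = 2.100e-4 m/d
Average linear velocity = 2.100e-4 / 0.32 = 6.562e-4 m/d
Retardation R = 1 + ρ_b·K_d/n = 1 + 1.68×0.22/0.32 = 2.155
Contaminant velocity v_c = v/R = 6.562e-4/2.155 = 3.045e-4 m/d
t = L/v_c = 604/3.045e-4 = 1.983e6 d
   = 1.983e6/365 = 5430 yr

5430 years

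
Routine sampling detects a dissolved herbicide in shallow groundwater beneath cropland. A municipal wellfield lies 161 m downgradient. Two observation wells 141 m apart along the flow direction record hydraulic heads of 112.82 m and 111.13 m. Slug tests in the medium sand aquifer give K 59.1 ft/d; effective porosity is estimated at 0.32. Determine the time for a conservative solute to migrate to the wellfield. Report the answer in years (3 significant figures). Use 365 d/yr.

Hydraulic gradient i = (112.82 − 111.13) / 141 = 1.69 / 141 = 0.01199
K = 59.1 ft/d × 0.3048 = 18.01 m/d
q = Ki = 18.01 × 0.01199 = 0.2159 m/d
Average linear velocity = 0.2159 / 0.32 = 0.6747 m/d
t = L / v = 161 / 0.6747 = 238.6 d
   = 238.6 / 365 = 0.654 yr

0.654 years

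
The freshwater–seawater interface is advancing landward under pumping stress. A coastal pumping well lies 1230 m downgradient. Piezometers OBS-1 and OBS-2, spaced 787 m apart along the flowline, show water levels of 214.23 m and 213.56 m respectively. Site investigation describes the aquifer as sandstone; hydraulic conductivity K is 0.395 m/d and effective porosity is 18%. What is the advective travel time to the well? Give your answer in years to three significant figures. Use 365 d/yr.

Hydraulic gradient i = (214.23 − 213.56) / 787 = 0.67 / 787 = 8.513e-4
Specific discharge q = 0.395 × 8.513e-4 = 3.363e-4 m/d
Average linear velocity = 3.363e-4 / 0.18 = 0.001868 m/d
t = L / v = 1230 / 0.001868 = 658400 d
   = 658400 / 365 = 1800 yr

1800 years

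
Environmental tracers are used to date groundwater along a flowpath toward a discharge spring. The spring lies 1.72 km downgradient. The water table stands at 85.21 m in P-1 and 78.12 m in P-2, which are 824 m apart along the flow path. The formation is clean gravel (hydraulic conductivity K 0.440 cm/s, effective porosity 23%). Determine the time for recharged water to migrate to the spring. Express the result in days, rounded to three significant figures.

Hydraulic gradient i = (85.21 − 78.12) / 824 = 7.09 / 824 = 0.008604
K = 0.440 cm/s × 864 = 380.2 m/d
Specific discharge q = 380.2 × 0.008604 = 3.271 m/d
Seepage velocity v = q / n = 3.271 / 0.23 = 14.22 m/d
L = 1.72 km = 1720 m
t = L / v = 1720 / 14.22 = 120.9 d

121 days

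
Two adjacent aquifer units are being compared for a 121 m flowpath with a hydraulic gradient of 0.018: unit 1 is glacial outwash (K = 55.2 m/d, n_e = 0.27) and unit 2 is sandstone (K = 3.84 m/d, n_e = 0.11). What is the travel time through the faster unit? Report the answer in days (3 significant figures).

Unit 1 (glacial outwash): v = 55.2×0.018/0.27 = 3.680 m/d, t = 121/3.680 = 32.88 d
Unit 2 (sandstone): v = 3.84×0.018/0.11 = 0.6284 m/d, t = 121/0.6284 = 192.6 d
Faster unit: t = 32.9 d

32.9 days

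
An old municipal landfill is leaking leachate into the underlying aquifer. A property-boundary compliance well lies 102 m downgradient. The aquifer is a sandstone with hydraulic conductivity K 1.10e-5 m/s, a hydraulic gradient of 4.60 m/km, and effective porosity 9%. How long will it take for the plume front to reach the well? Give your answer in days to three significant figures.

K = 1.10e-5 m/s × 86400 s/d = 0.9504 m/d
Darcy flux q = K·i = 0.9504 × 0.0046 = 0.004372 m/d
v = Ki/n = 0.9504·0.0046/0.09 = 0.04858 m/d
t = L / v = 102 / 0.04858 = 2100 d

2100 days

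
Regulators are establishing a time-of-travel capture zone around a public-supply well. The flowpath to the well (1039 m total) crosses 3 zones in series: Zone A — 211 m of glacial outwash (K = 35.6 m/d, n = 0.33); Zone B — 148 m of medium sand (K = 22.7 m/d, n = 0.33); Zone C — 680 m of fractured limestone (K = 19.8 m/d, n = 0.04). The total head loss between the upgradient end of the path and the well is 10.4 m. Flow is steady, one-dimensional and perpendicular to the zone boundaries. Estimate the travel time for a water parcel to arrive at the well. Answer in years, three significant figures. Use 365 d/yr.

Steady 1-D flow in series ⇒ the Darcy flux q is identical in every zone and the zone head losses add (resistances L/K in series).
Σ(L/K) = 211/35.6 + 148/22.7 + 680/19.8 = 5.927 + 6.520 + 34.34 = 46.79 d
q = ΔH / Σ(L/K) = 10.4 / 46.79 = 0.2223 m/d (same in every zone)
Zone A: v = q/n = 0.2223/0.33 = 0.6735 m/d → t_A = 211/0.6735 = 313.3 d
Zone B: v = q/n = 0.2223/0.33 = 0.6735 m/d → t_B = 148/0.6735 = 219.7 d
Zone C: v = q/n = 0.2223/0.04 = 5.557 m/d → t_C = 680/5.557 = 122.4 d
Total t = 313.3 + 219.7 + 122.4 = 655.4 d
   = 655.4 / 365 = 1.80 yr

1.80 years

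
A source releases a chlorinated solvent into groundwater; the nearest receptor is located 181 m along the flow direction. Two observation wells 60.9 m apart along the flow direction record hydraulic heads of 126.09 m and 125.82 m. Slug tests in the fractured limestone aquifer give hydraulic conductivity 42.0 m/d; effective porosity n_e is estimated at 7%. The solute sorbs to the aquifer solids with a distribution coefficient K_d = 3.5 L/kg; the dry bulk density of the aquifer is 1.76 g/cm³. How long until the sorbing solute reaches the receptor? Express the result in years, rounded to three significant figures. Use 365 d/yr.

Hydraulic gradient i = (126.09 − 125.82) / 60.9 = 0.27 / 60.9 = 0.004433
q = Ki = 42.0 × 0.004433 = 0.1862 m/d
v_s = q/n_e = 0.1862/0.07 = 2.660 m/d
Retardation R = 1 + ρ_b·K_d/n = 1 + 1.76×3.5/0.07 = 89.00
Contaminant velocity v_c = v/R = 2.660/89.00 = 0.02989 m/d
t = L/v_c = 181/0.02989 = 6056 d
   = 6056/365 = 16.6 yr

16.6 years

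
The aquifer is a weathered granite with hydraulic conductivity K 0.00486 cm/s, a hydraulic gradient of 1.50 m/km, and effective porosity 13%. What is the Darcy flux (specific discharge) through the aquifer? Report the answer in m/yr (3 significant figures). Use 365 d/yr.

2.30 m/yr

K = 0.00486 cm/s × 864 = 4.199 m/d
q = Ki = 4.199 × 0.0015 = 0.006299 m/d
   = 0.006299 × 365 = 2.30 m/yr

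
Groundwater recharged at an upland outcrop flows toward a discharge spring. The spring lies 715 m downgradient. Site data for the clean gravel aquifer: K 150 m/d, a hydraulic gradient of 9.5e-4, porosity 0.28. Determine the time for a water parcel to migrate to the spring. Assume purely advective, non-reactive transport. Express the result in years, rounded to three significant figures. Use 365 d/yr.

q = Ki = 150 × 9.5e-4 = 0.1425 m/d
Seepage velocity v = q / n = 0.1425 / 0.28 = 0.5089 m/d
t = L / v = 715 / 0.5089 = 1405 d
   = 1405 / 365 = 3.85 yr

3.85 years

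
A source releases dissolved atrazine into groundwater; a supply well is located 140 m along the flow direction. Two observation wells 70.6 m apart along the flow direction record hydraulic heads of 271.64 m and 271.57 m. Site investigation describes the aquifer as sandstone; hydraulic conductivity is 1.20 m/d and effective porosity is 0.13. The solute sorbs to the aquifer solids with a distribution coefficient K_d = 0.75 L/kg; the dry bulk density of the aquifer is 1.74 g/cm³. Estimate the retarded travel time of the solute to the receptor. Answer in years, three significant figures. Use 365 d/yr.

463 years

Hydraulic gradient i = (271.64 − 271.57) / 70.6 = 0.07 / 70.6 = 9.915e-4
Darcy flux q = K·i = 1.20 × 9.915e-4 = 0.001190 m/d
Average linear velocity = 0.001190 / 0.13 = 0.009152 m/d
Retardation R = 1 + ρ_b·K_d/n = 1 + 1.74×0.75/0.13 = 11.04
Contaminant velocity v_c = v/R = 0.009152/11.04 = 8.291e-4 m/d
t = L/v_c = 140/8.291e-4 = 168900 d
   = 168900/365 = 463 yr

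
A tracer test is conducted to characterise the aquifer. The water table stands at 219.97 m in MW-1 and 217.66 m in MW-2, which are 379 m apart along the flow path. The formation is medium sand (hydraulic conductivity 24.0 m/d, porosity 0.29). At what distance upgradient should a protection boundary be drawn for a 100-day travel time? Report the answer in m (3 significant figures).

50.4 m

Hydraulic gradient i = (219.97 − 217.66) / 379 = 2.31 / 379 = 0.006095
q = Ki = 24.0 × 0.006095 = 0.1463 m/d
v = Ki/n = 24.0·0.006095/0.29 = 0.5044 m/d
L = v × T = 0.5044 × 100 = 50.44 m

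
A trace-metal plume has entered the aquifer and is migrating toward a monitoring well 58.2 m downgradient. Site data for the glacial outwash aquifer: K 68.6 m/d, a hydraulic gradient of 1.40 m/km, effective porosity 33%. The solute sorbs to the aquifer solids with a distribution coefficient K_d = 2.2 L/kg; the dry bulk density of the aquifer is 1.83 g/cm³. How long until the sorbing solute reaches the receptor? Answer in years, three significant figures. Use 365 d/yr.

7.23 years

Specific discharge q = 68.6 × 0.0014 = 0.09604 m/d
Seepage velocity v = q / n = 0.09604 / 0.33 = 0.2910 m/d
Retardation R = 1 + ρ_b·K_d/n = 1 + 1.83×2.2/0.33 = 13.20
Contaminant velocity v_c = v/R = 0.2910/13.20 = 0.02205 m/d
t = L/v_c = 58.2/0.02205 = 2640 d
   = 2640/365 = 7.23 yr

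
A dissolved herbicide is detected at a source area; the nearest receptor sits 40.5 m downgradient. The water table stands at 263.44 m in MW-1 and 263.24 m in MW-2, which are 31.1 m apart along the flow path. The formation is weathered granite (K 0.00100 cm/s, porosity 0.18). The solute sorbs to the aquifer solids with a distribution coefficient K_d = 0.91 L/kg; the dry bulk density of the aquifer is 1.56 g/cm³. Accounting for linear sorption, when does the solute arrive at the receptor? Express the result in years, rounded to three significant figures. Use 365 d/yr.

31.9 years

Hydraulic gradient i = (263.44 − 263.24) / 31.1 = 0.20 / 31.1 = 0.006431
K = 0.00100 cm/s × 864 = 0.8640 m/d
Specific discharge q = 0.8640 × 0.006431 = 0.005556 m/d
Average linear velocity = 0.005556 / 0.18 = 0.03087 m/d
Retardation R = 1 + ρ_b·K_d/n = 1 + 1.56×0.91/0.18 = 8.887
Contaminant velocity v_c = v/R = 0.03087/8.887 = 0.003474 m/d
t = L/v_c = 40.5/0.003474 = 11660 d
   = 11660/365 = 31.9 yr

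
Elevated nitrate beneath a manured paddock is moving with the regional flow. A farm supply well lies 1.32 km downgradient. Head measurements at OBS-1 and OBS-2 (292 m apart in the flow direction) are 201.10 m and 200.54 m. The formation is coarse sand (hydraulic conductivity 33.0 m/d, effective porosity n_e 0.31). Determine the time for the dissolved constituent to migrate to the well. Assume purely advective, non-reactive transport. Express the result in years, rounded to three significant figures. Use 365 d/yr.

17.7 years

Hydraulic gradient i = (201.10 − 200.54) / 292 = 0.56 / 292 = 0.001918
Darcy flux q = K·i = 33.0 × 0.001918 = 0.06329 m/d
v = Ki/n = 33.0·0.001918/0.31 = 0.2042 m/d
L = 1.32 km = 1320 m
t = L / v = 1320 / 0.2042 = 6466 d
   = 6466 / 365 = 17.7 yr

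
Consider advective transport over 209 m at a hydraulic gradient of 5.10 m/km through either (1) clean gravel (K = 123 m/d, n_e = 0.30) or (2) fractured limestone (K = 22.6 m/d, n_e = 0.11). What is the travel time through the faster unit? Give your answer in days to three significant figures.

100 days

Unit 1 (clean gravel): v = 123×0.0051/0.30 = 2.091 m/d, t = 209/2.091 = 99.95 d
Unit 2 (fractured limestone): v = 22.6×0.0051/0.11 = 1.048 m/d, t = 209/1.048 = 199.5 d
Faster unit: t = 100 d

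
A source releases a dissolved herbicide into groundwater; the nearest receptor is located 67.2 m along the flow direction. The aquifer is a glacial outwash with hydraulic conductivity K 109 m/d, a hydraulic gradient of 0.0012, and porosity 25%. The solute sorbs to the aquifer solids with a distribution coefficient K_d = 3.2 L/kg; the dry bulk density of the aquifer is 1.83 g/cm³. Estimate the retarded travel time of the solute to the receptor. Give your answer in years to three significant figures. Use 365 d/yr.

8.59 years

Darcy flux q = K·i = 109 × 0.0012 = 0.1308 m/d
Seepage velocity v = q / n = 0.1308 / 0.25 = 0.5232 m/d
Retardation R = 1 + ρ_b·K_d/n = 1 + 1.83×3.2/0.25 = 24.42
Contaminant velocity v_c = v/R = 0.5232/24.42 = 0.02142 m/d
t = L/v_c = 67.2/0.02142 = 3137 d
   = 3137/365 = 8.59 yr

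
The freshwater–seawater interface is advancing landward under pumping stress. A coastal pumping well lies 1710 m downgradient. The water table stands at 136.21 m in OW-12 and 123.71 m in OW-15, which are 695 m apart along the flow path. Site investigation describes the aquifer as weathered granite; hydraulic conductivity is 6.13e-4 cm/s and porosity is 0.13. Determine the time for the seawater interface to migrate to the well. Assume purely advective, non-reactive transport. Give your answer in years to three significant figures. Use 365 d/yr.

Hydraulic gradient i = (136.21 − 123.71) / 695 = 12.50 / 695 = 0.01799
K = 6.13e-4 cm/s × 864 = 0.5296 m/d
Darcy flux q = K·i = 0.5296 × 0.01799 = 0.009526 m/d
v = Ki/n = 0.5296·0.01799/0.13 = 0.07328 m/d
t = L / v = 1710 / 0.07328 = 23340 d
   = 23340 / 365 = 63.9 yr

63.9 years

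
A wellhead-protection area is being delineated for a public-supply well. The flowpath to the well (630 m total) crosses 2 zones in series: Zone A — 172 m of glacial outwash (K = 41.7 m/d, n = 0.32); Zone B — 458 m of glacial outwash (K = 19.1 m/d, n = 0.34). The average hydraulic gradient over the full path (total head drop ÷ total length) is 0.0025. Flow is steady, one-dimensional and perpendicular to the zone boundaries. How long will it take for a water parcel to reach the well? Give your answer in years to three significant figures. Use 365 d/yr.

10.3 years

Steady 1-D flow in series ⇒ the Darcy flux q is identical in every zone and the zone head losses add (resistances L/K in series).
Σ(L/K) = 172/41.7 + 458/19.1 = 4.125 + 23.98 = 28.10 d
K_eq = L_total / Σ(L/K) = 630 / 28.10 = 22.42 m/d
q = K_eq · i = 22.42 × 0.0025 = 0.05604 m/d (same in every zone)
Zone A: v = q/n = 0.05604/0.32 = 0.1751 m/d → t_A = 172/0.1751 = 982.1 d
Zone B: v = q/n = 0.05604/0.34 = 0.1648 m/d → t_B = 458/0.1648 = 2779 d
Total t = 982.1 + 2779 = 3761 d
   = 3761 / 365 = 10.3 yr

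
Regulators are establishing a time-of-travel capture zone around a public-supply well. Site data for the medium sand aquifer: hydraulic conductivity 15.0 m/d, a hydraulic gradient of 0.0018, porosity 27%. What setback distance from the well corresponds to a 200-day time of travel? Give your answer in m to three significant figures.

Darcy flux q = K·i = 15.0 × 0.0018 = 0.02700 m/d
v_s = q/n_e = 0.02700/0.27 = 0.1000 m/d
L = v × T = 0.1000 × 200 = 20.00 m

20.0 m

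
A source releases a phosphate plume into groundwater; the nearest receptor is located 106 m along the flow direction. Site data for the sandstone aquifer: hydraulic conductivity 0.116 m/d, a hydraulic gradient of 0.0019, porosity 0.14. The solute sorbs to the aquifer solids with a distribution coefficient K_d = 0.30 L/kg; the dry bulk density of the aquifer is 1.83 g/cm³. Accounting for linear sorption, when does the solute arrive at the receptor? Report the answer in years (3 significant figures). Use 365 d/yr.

Darcy flux q = K·i = 0.116 × 0.0019 = 2.204e-4 m/d
v = Ki/n = 0.116·0.0019/0.14 = 0.001574 m/d
Retardation R = 1 + ρ_b·K_d/n = 1 + 1.83×0.30/0.14 = 4.921
Contaminant velocity v_c = v/R = 0.001574/4.921 = 3.199e-4 m/d
t = L/v_c = 106/3.199e-4 = 331400 d
   = 331400/365 = 908 yr

908 years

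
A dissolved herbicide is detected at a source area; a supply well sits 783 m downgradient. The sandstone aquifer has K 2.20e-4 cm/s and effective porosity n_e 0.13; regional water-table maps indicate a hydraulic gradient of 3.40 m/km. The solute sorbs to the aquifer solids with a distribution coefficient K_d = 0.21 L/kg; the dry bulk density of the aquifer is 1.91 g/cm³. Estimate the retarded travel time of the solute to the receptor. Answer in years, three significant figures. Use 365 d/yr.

1760 years

K = 2.20e-4 cm/s × 864 = 0.1901 m/d
q = Ki = 0.1901 × 0.0034 = 6.463e-4 m/d
v = Ki/n = 0.1901·0.0034/0.13 = 0.004971 m/d
Retardation R = 1 + ρ_b·K_d/n = 1 + 1.91×0.21/0.13 = 4.085
Contaminant velocity v_c = v/R = 0.004971/4.085 = 0.001217 m/d
t = L/v_c = 783/0.001217 = 643500 d
   = 643500/365 = 1760 yr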